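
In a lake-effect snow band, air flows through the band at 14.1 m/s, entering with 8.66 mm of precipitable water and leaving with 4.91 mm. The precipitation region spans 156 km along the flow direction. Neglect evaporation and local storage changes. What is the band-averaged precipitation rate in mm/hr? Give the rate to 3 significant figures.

R ≈ 1.22 mm/hr

Column moisture flux per unit crosswind length is F = V × PW.
Inflow: F_in = 14.1 × 8.66 = 122.106 mm·m/s
Outflow: F_out = 14.1 × 4.91 = 69.231 mm·m/s
Steady-state rate R = (F_in − F_out)/L = (122.106 − 69.231) / 156000 m = 3.389e-04 mm/s.
R = 3.389e-04 × 3600 = 1.22 mm/hr.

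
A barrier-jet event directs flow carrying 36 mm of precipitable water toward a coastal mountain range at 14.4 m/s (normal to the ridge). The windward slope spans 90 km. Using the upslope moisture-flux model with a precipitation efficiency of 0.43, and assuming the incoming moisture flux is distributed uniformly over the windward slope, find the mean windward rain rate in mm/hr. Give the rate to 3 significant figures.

R ≈ 8.92 mm/hr

Incoming column moisture flux per unit ridge length: F = V × PW = 14.4 × 36 = 518.4 mm·m/s.
Spread over the 90 km slope with efficiency ε = 0.43: R = ε·F/W = 0.43 × 518.4 / 90000 m = 2.477e-03 mm/s.
R = 2.477e-03 × 3600 = 8.92 mm/hr.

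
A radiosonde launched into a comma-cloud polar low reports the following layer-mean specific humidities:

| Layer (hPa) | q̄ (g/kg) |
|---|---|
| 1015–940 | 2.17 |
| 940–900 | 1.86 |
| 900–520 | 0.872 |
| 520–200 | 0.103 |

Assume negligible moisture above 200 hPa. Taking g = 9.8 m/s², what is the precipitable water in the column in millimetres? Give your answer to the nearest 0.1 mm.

PW ≈ 6.1 mm

Precipitable water is the column-integrated vapour mass per unit area: PW = (1/g) Σ q̄ Δp, with q in kg/kg and Δp in Pa (1 kg/m² of water = 1 mm).
Layer 1015–940 hPa: Δp = 75 hPa = 7500 Pa, q̄ = 0.00217 kg/kg → 0.00217 × 7500 / 9.8 = 1.66 mm
Layer 940–900 hPa: Δp = 40 hPa = 4000 Pa, q̄ = 0.00186 kg/kg → 0.00186 × 4000 / 9.8 = 0.76 mm
Layer 900–520 hPa: Δp = 380 hPa = 38000 Pa, q̄ = 0.000872 kg/kg → 0.000872 × 38000 / 9.8 = 3.38 mm
Layer 520–200 hPa: Δp = 320 hPa = 32000 Pa, q̄ = 0.000103 kg/kg → 0.000103 × 32000 / 9.8 = 0.34 mm
PW = 1.66 + 0.76 + 3.38 + 0.34 = 6.14 ≈ 6.1 mm.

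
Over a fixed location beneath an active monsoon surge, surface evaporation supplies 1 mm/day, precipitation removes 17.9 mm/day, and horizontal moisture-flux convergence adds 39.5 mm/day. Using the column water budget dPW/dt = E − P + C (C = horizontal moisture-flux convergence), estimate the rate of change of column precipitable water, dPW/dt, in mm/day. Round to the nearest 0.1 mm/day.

dPW/dt = E − P + C = 1 − 17.9 + (39.5) = 22.6 mm/day.

dPW/dt ≈ 22.6 mm/day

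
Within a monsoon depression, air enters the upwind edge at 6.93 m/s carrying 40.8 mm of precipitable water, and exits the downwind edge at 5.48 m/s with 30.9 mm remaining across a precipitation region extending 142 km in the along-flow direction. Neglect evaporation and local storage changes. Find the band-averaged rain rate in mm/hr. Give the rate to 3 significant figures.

R ≈ 2.88 mm/hr

Column moisture flux per unit crosswind length is F = V × PW.
Inflow: F_in = 6.93 × 40.8 = 282.744 mm·m/s
Outflow: F_out = 5.48 × 30.9 = 169.332 mm·m/s
Steady-state rate R = (F_in − F_out)/L = (282.744 − 169.332) / 142000 m = 7.987e-04 mm/s.
R = 7.987e-04 × 3600 = 2.88 mm/hr.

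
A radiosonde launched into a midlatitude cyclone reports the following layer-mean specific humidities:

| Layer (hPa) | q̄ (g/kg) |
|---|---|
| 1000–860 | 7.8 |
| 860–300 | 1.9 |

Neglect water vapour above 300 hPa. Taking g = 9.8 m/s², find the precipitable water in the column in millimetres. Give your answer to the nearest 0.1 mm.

PW ≈ 22.0 mm

Precipitable water is the column-integrated vapour mass per unit area: PW = (1/g) Σ q̄ Δp, with q in kg/kg and Δp in Pa (1 kg/m² of water = 1 mm).
Layer 1000–860 hPa: Δp = 140 hPa = 14000 Pa, q̄ = 0.0078 kg/kg → 0.0078 × 14000 / 9.8 = 11.14 mm
Layer 860–300 hPa: Δp = 560 hPa = 56000 Pa, q̄ = 0.0019 kg/kg → 0.0019 × 56000 / 9.8 = 10.86 mm
PW = 11.14 + 10.86 = 22.00 ≈ 22.0 mm.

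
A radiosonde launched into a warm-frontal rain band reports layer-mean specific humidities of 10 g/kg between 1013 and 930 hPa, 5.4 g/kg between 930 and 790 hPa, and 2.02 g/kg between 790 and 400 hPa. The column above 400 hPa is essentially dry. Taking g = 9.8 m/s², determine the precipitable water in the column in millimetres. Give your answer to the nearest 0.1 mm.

Precipitable water is the column-integrated vapour mass per unit area: PW = (1/g) Σ q̄ Δp, with q in kg/kg and Δp in Pa (1 kg/m² of water = 1 mm).
Layer 1013–930 hPa: Δp = 83 hPa = 8300 Pa, q̄ = 0.01 kg/kg → 0.01 × 8300 / 9.8 = 8.47 mm
Layer 930–790 hPa: Δp = 140 hPa = 14000 Pa, q̄ = 0.0054 kg/kg → 0.0054 × 14000 / 9.8 = 7.71 mm
Layer 790–400 hPa: Δp = 390 hPa = 39000 Pa, q̄ = 0.00202 kg/kg → 0.00202 × 39000 / 9.8 = 8.04 mm
PW = 8.47 + 7.71 + 8.04 = 24.22 ≈ 24.2 mm.

PW ≈ 24.2 mm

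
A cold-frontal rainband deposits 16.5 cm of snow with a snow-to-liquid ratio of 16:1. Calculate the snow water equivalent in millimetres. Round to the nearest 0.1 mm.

SWE = snow depth / ratio = 16.5 cm / 16 = 1.031 cm = 10.3 mm.

SWE ≈ 10.3 mm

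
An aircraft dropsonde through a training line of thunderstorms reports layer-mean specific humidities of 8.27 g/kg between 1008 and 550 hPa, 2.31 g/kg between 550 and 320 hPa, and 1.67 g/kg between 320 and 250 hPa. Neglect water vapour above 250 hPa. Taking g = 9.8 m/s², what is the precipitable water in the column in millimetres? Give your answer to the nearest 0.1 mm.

Precipitable water is the column-integrated vapour mass per unit area: PW = (1/g) Σ q̄ Δp, with q in kg/kg and Δp in Pa (1 kg/m² of water = 1 mm).
Layer 1008–550 hPa: Δp = 458 hPa = 45800 Pa, q̄ = 0.00827 kg/kg → 0.00827 × 45800 / 9.8 = 38.65 mm
Layer 550–320 hPa: Δp = 230 hPa = 23000 Pa, q̄ = 0.00231 kg/kg → 0.00231 × 23000 / 9.8 = 5.42 mm
Layer 320–250 hPa: Δp = 70 hPa = 7000 Pa, q̄ = 0.00167 kg/kg → 0.00167 × 7000 / 9.8 = 1.19 mm
PW = 38.65 + 5.42 + 1.19 = 45.26 ≈ 45.3 mm.

PW ≈ 45.3 mm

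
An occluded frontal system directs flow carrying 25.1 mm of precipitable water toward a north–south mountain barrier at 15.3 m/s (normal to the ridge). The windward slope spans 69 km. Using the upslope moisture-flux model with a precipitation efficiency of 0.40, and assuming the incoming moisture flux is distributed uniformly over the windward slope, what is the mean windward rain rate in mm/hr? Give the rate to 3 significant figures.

R ≈ 8.01 mm/hr

Incoming column moisture flux per unit ridge length: F = V × PW = 15.3 × 25.1 = 384.03 mm·m/s.
Spread over the 69 km slope with efficiency ε = 0.40: R = ε·F/W = 0.40 × 384.03 / 69000 m = 2.226e-03 mm/s.
R = 2.226e-03 × 3600 = 8.01 mm/hr.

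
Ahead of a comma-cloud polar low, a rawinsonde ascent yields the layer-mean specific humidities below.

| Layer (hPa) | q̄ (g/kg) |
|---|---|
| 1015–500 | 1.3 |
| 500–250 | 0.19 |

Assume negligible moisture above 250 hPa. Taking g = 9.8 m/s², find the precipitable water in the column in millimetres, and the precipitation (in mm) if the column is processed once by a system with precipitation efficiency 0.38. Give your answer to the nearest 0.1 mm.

Precipitable water is the column-integrated vapour mass per unit area: PW = (1/g) Σ q̄ Δp, with q in kg/kg and Δp in Pa (1 kg/m² of water = 1 mm).
Layer 1015–500 hPa: Δp = 515 hPa = 51500 Pa, q̄ = 0.0013 kg/kg → 0.0013 × 51500 / 9.8 = 6.83 mm
Layer 500–250 hPa: Δp = 250 hPa = 25000 Pa, q̄ = 0.00019 kg/kg → 0.00019 × 25000 / 9.8 = 0.48 mm
PW = 6.83 + 0.48 = 7.31 ≈ 7.3 mm.
Precipitation = ε × PW = 0.38 × 7.3 = 2.8 mm.

PW ≈ 7.3 mm; precipitation ≈ 2.8 mm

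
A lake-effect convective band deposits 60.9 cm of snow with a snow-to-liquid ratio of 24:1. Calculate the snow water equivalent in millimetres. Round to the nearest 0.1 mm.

SWE ≈ 25.4 mm

SWE = snow depth / ratio = 60.9 cm / 24 = 2.538 cm = 25.4 mm.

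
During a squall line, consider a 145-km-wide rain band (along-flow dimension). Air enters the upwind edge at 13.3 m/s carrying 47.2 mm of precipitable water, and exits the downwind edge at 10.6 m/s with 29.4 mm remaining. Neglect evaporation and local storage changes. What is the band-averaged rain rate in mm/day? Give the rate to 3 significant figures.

R ≈ 188 mm/day

Column moisture flux per unit crosswind length is F = V × PW.
Inflow: F_in = 13.3 × 47.2 = 627.76 mm·m/s
Outflow: F_out = 10.6 × 29.4 = 311.64 mm·m/s
Steady-state rate R = (F_in − F_out)/L = (627.76 − 311.64) / 145000 m = 2.180e-03 mm/s.
R = 2.180e-03 × 3600 × 24 = 188 mm/day.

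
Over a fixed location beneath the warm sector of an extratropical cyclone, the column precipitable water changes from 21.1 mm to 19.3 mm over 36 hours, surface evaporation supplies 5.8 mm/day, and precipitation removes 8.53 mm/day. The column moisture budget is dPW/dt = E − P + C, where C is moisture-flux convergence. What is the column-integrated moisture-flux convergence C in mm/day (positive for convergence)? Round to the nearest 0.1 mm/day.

C ≈ 1.5 mm/day

dPW/dt = (19.3 − 21.1) mm / (36/24 day) = -1.200 mm/day.
C = dPW/dt − E + P = (-1.200) − 5.8 + 8.53 = 1.5 mm/day.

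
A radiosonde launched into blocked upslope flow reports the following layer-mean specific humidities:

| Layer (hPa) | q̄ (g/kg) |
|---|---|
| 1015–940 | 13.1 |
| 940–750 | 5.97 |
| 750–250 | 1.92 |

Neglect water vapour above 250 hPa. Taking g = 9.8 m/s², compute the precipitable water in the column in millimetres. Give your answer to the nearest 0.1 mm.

Precipitable water is the column-integrated vapour mass per unit area: PW = (1/g) Σ q̄ Δp, with q in kg/kg and Δp in Pa (1 kg/m² of water = 1 mm).
Layer 1015–940 hPa: Δp = 75 hPa = 7500 Pa, q̄ = 0.0131 kg/kg → 0.0131 × 7500 / 9.8 = 10.03 mm
Layer 940–750 hPa: Δp = 190 hPa = 19000 Pa, q̄ = 0.00597 kg/kg → 0.00597 × 19000 / 9.8 = 11.57 mm
Layer 750–250 hPa: Δp = 500 hPa = 50000 Pa, q̄ = 0.00192 kg/kg → 0.00192 × 50000 / 9.8 = 9.80 mm
PW = 10.03 + 11.57 + 9.80 = 31.40 ≈ 31.4 mm.

PW ≈ 31.4 mm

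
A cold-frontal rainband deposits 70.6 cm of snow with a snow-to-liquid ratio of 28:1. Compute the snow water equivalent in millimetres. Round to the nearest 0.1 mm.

SWE = snow depth / ratio = 70.6 cm / 28 = 2.521 cm = 25.2 mm.

SWE ≈ 25.2 mm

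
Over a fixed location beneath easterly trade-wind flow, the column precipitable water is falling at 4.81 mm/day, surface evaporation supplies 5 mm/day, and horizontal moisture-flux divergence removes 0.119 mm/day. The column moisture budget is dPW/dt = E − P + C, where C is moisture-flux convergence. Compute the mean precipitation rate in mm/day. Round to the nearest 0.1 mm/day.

dPW/dt = -4.81 mm/day.
P = E + C − dPW/dt = 5 + (-0.119) − (-4.81) = 9.7 mm/day.

P ≈ 9.7 mm/day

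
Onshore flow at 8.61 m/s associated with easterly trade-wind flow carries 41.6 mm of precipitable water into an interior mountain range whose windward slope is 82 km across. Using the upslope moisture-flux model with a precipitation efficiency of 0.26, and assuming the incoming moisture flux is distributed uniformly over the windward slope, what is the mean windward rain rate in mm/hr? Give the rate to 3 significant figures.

R ≈ 4.09 mm/hr

Incoming column moisture flux per unit ridge length: F = V × PW = 8.61 × 41.6 = 358.176 mm·m/s.
Spread over the 82 km slope with efficiency ε = 0.26: R = ε·F/W = 0.26 × 358.176 / 82000 m = 1.136e-03 mm/s.
R = 1.136e-03 × 3600 = 4.09 mm/hr.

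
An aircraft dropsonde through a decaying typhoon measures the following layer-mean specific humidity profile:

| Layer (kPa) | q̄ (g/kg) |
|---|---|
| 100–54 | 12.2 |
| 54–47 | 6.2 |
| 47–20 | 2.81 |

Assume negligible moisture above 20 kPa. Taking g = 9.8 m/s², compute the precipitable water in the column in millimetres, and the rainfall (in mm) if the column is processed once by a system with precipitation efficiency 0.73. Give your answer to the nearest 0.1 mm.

Precipitable water is the column-integrated vapour mass per unit area: PW = (1/g) Σ q̄ Δp, with q in kg/kg and Δp in Pa (1 kg/m² of water = 1 mm).
Layer 100–54 kPa: Δp = 460 hPa = 46000 Pa, q̄ = 0.0122 kg/kg → 0.0122 × 46000 / 9.8 = 57.27 mm
Layer 54–47 kPa: Δp = 70 hPa = 7000 Pa, q̄ = 0.0062 kg/kg → 0.0062 × 7000 / 9.8 = 4.43 mm
Layer 47–20 kPa: Δp = 270 hPa = 27000 Pa, q̄ = 0.00281 kg/kg → 0.00281 × 27000 / 9.8 = 7.74 mm
PW = 57.27 + 4.43 + 7.74 = 69.44 ≈ 69.4 mm.
Rainfall = ε × PW = 0.73 × 69.4 = 50.7 mm.

PW ≈ 69.4 mm; rainfall ≈ 50.7 mm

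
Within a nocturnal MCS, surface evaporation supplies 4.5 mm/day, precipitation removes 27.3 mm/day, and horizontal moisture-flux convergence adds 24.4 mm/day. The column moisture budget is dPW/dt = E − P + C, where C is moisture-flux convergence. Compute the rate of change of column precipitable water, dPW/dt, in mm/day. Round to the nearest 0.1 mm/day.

dPW/dt = E − P + C = 4.5 − 27.3 + (24.4) = 1.6 mm/day.

dPW/dt ≈ 1.6 mm/day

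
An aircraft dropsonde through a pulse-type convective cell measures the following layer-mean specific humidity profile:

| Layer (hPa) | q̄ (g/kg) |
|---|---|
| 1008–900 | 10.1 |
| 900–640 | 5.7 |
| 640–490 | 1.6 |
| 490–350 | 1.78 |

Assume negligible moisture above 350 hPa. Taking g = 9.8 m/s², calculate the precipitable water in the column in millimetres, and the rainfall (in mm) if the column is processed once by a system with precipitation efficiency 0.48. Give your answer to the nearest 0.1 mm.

Precipitable water is the column-integrated vapour mass per unit area: PW = (1/g) Σ q̄ Δp, with q in kg/kg and Δp in Pa (1 kg/m² of water = 1 mm).
Layer 1008–900 hPa: Δp = 108 hPa = 10800 Pa, q̄ = 0.0101 kg/kg → 0.0101 × 10800 / 9.8 = 11.13 mm
Layer 900–640 hPa: Δp = 260 hPa = 26000 Pa, q̄ = 0.0057 kg/kg → 0.0057 × 26000 / 9.8 = 15.12 mm
Layer 640–490 hPa: Δp = 150 hPa = 15000 Pa, q̄ = 0.0016 kg/kg → 0.0016 × 15000 / 9.8 = 2.45 mm
Layer 490–350 hPa: Δp = 140 hPa = 14000 Pa, q̄ = 0.00178 kg/kg → 0.00178 × 14000 / 9.8 = 2.54 mm
PW = 11.13 + 15.12 + 2.45 + 2.54 = 31.24 ≈ 31.2 mm.
Rainfall = ε × PW = 0.48 × 31.2 = 15.0 mm.

PW ≈ 31.2 mm; rainfall ≈ 15.0 mm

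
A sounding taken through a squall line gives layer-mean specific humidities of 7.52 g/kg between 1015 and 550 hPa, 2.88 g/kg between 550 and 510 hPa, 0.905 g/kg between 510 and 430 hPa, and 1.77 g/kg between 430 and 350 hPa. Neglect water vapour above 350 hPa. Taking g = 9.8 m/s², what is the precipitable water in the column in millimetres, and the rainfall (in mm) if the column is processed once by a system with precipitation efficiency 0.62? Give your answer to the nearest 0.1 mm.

Precipitable water is the column-integrated vapour mass per unit area: PW = (1/g) Σ q̄ Δp, with q in kg/kg and Δp in Pa (1 kg/m² of water = 1 mm).
Layer 1015–550 hPa: Δp = 465 hPa = 46500 Pa, q̄ = 0.00752 kg/kg → 0.00752 × 46500 / 9.8 = 35.68 mm
Layer 550–510 hPa: Δp = 40 hPa = 4000 Pa, q̄ = 0.00288 kg/kg → 0.00288 × 4000 / 9.8 = 1.18 mm
Layer 510–430 hPa: Δp = 80 hPa = 8000 Pa, q̄ = 0.000905 kg/kg → 0.000905 × 8000 / 9.8 = 0.74 mm
Layer 430–350 hPa: Δp = 80 hPa = 8000 Pa, q̄ = 0.00177 kg/kg → 0.00177 × 8000 / 9.8 = 1.44 mm
PW = 35.68 + 1.18 + 0.74 + 1.44 = 39.04 ≈ 39.0 mm.
Rainfall = ε × PW = 0.62 × 39.0 = 24.2 mm.

PW ≈ 39.0 mm; rainfall ≈ 24.2 mm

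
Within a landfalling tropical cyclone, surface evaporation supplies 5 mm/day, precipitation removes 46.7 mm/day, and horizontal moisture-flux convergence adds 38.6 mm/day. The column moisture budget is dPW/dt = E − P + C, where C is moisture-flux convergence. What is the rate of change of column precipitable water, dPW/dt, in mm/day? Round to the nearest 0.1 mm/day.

dPW/dt = E − P + C = 5 − 46.7 + (38.6) = -3.1 mm/day.

dPW/dt ≈ -3.1 mm/day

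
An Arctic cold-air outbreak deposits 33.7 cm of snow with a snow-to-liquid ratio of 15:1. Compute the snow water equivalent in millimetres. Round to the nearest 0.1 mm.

SWE ≈ 22.5 mm

SWE = snow depth / ratio = 33.7 cm / 15 = 2.247 cm = 22.5 mm.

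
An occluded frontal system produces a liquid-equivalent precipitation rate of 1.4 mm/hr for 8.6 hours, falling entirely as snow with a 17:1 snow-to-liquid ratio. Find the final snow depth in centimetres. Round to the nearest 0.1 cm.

snow depth ≈ 20.5 cm

Liquid-equivalent depth = 1.4 × 8.6 = 12.04 mm.
Snow depth = 12.04 mm × 17 = 204.68 mm = 20.5 cm.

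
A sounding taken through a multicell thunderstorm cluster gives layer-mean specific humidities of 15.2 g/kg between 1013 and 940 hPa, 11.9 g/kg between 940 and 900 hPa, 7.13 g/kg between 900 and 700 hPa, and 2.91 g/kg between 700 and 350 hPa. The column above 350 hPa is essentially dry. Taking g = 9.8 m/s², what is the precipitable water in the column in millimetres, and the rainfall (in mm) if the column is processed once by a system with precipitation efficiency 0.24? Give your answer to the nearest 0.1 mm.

Precipitable water is the column-integrated vapour mass per unit area: PW = (1/g) Σ q̄ Δp, with q in kg/kg and Δp in Pa (1 kg/m² of water = 1 mm).
Layer 1013–940 hPa: Δp = 73 hPa = 7300 Pa, q̄ = 0.0152 kg/kg → 0.0152 × 7300 / 9.8 = 11.32 mm
Layer 940–900 hPa: Δp = 40 hPa = 4000 Pa, q̄ = 0.0119 kg/kg → 0.0119 × 4000 / 9.8 = 4.86 mm
Layer 900–700 hPa: Δp = 200 hPa = 20000 Pa, q̄ = 0.00713 kg/kg → 0.00713 × 20000 / 9.8 = 14.55 mm
Layer 700–350 hPa: Δp = 350 hPa = 35000 Pa, q̄ = 0.00291 kg/kg → 0.00291 × 35000 / 9.8 = 10.39 mm
PW = 11.32 + 4.86 + 14.55 + 10.39 = 41.12 ≈ 41.1 mm.
Rainfall = ε × PW = 0.24 × 41.1 = 9.9 mm.

PW ≈ 41.1 mm; rainfall ≈ 9.9 mm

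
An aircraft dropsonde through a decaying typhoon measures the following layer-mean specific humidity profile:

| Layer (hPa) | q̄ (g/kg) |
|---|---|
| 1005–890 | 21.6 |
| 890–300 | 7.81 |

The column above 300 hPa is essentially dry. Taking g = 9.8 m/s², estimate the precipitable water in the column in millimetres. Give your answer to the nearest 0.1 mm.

Precipitable water is the column-integrated vapour mass per unit area: PW = (1/g) Σ q̄ Δp, with q in kg/kg and Δp in Pa (1 kg/m² of water = 1 mm).
Layer 1005–890 hPa: Δp = 115 hPa = 11500 Pa, q̄ = 0.0216 kg/kg → 0.0216 × 11500 / 9.8 = 25.35 mm
Layer 890–300 hPa: Δp = 590 hPa = 59000 Pa, q̄ = 0.00781 kg/kg → 0.00781 × 59000 / 9.8 = 47.02 mm
PW = 25.35 + 47.02 = 72.37 ≈ 72.4 mm.

PW ≈ 72.4 mm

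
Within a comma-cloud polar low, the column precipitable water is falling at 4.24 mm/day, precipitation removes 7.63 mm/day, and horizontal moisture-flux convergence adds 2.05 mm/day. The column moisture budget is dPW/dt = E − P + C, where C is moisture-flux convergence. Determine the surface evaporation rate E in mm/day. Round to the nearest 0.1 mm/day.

E ≈ 1.3 mm/day

dPW/dt = -4.24 mm/day.
E = dPW/dt + P − C = (-4.24) + 7.63 − (2.05) = 1.3 mm/day.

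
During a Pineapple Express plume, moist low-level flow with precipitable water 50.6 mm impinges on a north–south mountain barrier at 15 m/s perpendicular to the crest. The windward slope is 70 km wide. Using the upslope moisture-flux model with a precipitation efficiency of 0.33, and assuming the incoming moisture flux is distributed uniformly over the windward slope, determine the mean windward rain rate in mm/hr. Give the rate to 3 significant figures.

R ≈ 12.9 mm/hr

Incoming column moisture flux per unit ridge length: F = V × PW = 15 × 50.6 = 759 mm·m/s.
Spread over the 70 km slope with efficiency ε = 0.33: R = ε·F/W = 0.33 × 759 / 70000 m = 3.578e-03 mm/s.
R = 3.578e-03 × 3600 = 12.9 mm/hr.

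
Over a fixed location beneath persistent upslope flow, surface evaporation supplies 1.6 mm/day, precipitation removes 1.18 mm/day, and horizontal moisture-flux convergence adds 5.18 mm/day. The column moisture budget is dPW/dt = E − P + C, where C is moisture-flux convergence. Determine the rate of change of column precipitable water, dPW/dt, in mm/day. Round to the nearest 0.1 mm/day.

dPW/dt ≈ 5.6 mm/day

dPW/dt = E − P + C = 1.6 − 1.18 + (5.18) = 5.6 mm/day.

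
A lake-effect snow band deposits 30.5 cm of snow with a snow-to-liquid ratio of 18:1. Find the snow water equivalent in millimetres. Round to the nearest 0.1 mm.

SWE = snow depth / ratio = 30.5 cm / 18 = 1.694 cm = 16.9 mm.

SWE ≈ 16.9 mm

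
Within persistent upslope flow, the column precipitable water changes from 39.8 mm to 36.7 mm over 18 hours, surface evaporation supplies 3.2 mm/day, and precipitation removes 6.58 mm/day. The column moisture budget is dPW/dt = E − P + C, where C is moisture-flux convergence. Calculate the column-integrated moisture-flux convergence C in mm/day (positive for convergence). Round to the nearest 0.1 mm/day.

dPW/dt = (36.7 − 39.8) mm / (18/24 day) = -4.133 mm/day.
C = dPW/dt − E + P = (-4.133) − 3.2 + 6.58 = -0.8 mm/day.

C ≈ -0.8 mm/day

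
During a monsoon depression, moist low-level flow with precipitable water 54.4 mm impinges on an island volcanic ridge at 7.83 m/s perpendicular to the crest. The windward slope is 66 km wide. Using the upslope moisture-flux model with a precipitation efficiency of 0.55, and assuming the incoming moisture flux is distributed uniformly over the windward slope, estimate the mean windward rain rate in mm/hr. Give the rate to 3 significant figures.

R ≈ 12.8 mm/hr

Incoming column moisture flux per unit ridge length: F = V × PW = 7.83 × 54.4 = 425.952 mm·m/s.
Spread over the 66 km slope with efficiency ε = 0.55: R = ε·F/W = 0.55 × 425.952 / 66000 m = 3.550e-03 mm/s.
R = 3.550e-03 × 3600 = 12.8 mm/hr.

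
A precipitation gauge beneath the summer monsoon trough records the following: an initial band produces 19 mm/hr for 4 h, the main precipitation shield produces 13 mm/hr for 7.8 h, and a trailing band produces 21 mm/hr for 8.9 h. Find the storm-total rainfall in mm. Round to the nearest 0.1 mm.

Total = Σ Rᵢ Δtᵢ = 19 × 4 + 13 × 7.8 + 21 × 8.9
      = 76 + 101.4 + 186.9 = 364.3 mm.

total ≈ 364.3 mm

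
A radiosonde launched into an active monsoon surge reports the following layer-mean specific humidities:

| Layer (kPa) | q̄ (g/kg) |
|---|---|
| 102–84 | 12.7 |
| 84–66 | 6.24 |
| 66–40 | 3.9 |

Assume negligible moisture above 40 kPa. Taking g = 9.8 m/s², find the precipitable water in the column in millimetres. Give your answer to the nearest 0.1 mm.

PW ≈ 45.1 mm

Precipitable water is the column-integrated vapour mass per unit area: PW = (1/g) Σ q̄ Δp, with q in kg/kg and Δp in Pa (1 kg/m² of water = 1 mm).
Layer 102–84 kPa: Δp = 180 hPa = 18000 Pa, q̄ = 0.0127 kg/kg → 0.0127 × 18000 / 9.8 = 23.33 mm
Layer 84–66 kPa: Δp = 180 hPa = 18000 Pa, q̄ = 0.00624 kg/kg → 0.00624 × 18000 / 9.8 = 11.46 mm
Layer 66–40 kPa: Δp = 260 hPa = 26000 Pa, q̄ = 0.0039 kg/kg → 0.0039 × 26000 / 9.8 = 10.35 mm
PW = 23.33 + 11.46 + 10.35 = 45.14 ≈ 45.1 mm.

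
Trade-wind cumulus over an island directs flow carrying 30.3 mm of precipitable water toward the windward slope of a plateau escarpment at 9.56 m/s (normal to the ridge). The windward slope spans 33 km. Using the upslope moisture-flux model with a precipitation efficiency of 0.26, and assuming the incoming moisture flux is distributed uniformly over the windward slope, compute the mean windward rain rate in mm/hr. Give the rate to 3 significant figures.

Incoming column moisture flux per unit ridge length: F = V × PW = 9.56 × 30.3 = 289.668 mm·m/s.
Spread over the 33 km slope with efficiency ε = 0.26: R = ε·F/W = 0.26 × 289.668 / 33000 m = 2.282e-03 mm/s.
R = 2.282e-03 × 3600 = 8.22 mm/hr.

R ≈ 8.22 mm/hr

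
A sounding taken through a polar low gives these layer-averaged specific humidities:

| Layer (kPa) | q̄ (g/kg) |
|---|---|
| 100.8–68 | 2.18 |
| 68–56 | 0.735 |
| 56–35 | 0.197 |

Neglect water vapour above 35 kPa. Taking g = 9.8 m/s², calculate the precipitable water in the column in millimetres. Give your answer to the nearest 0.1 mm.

PW ≈ 8.6 mm

Precipitable water is the column-integrated vapour mass per unit area: PW = (1/g) Σ q̄ Δp, with q in kg/kg and Δp in Pa (1 kg/m² of water = 1 mm).
Layer 100.8–68 kPa: Δp = 328 hPa = 32800 Pa, q̄ = 0.00218 kg/kg → 0.00218 × 32800 / 9.8 = 7.30 mm
Layer 68–56 kPa: Δp = 120 hPa = 12000 Pa, q̄ = 0.000735 kg/kg → 0.000735 × 12000 / 9.8 = 0.90 mm
Layer 56–35 kPa: Δp = 210 hPa = 21000 Pa, q̄ = 0.000197 kg/kg → 0.000197 × 21000 / 9.8 = 0.42 mm
PW = 7.30 + 0.90 + 0.42 = 8.62 ≈ 8.6 mm.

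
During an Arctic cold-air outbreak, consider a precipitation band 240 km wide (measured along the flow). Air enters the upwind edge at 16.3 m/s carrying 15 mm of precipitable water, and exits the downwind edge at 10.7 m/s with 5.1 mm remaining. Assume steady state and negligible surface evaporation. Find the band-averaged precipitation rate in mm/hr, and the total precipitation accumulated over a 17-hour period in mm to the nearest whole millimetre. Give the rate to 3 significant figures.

Column moisture flux per unit crosswind length is F = V × PW.
Inflow: F_in = 16.3 × 15 = 244.5 mm·m/s
Outflow: F_out = 10.7 × 5.1 = 54.57 mm·m/s
Steady-state rate R = (F_in − F_out)/L = (244.5 − 54.57) / 240000 m = 7.914e-04 mm/s.
R = 7.914e-04 × 3600 = 2.85 mm/hr.
Over 17 h: total = 2.85 × 17 = 48.45 ≈ 48 mm.

R ≈ 2.85 mm/hr; total ≈ 48 mm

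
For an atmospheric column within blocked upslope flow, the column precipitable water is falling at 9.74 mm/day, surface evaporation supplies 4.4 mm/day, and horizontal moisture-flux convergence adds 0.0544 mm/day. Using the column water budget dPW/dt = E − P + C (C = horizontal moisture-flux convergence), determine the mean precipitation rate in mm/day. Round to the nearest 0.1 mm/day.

P ≈ 14.2 mm/day

dPW/dt = -9.74 mm/day.
P = E + C − dPW/dt = 4.4 + (0.0544) − (-9.74) = 14.2 mm/day.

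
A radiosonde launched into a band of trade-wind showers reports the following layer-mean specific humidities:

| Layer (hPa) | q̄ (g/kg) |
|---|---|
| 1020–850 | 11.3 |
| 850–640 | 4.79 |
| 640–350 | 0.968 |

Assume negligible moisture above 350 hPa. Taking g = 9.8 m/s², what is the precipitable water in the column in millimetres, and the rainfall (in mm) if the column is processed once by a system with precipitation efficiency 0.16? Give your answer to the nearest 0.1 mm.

Precipitable water is the column-integrated vapour mass per unit area: PW = (1/g) Σ q̄ Δp, with q in kg/kg and Δp in Pa (1 kg/m² of water = 1 mm).
Layer 1020–850 hPa: Δp = 170 hPa = 17000 Pa, q̄ = 0.0113 kg/kg → 0.0113 × 17000 / 9.8 = 19.60 mm
Layer 850–640 hPa: Δp = 210 hPa = 21000 Pa, q̄ = 0.00479 kg/kg → 0.00479 × 21000 / 9.8 = 10.26 mm
Layer 640–350 hPa: Δp = 290 hPa = 29000 Pa, q̄ = 0.000968 kg/kg → 0.000968 × 29000 / 9.8 = 2.86 mm
PW = 19.60 + 10.26 + 2.86 = 32.72 ≈ 32.7 mm.
Rainfall = ε × PW = 0.16 × 32.7 = 5.2 mm.

PW ≈ 32.7 mm; rainfall ≈ 5.2 mm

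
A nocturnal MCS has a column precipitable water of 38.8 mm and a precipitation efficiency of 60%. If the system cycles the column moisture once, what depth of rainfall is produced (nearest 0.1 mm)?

rainfall ≈ 23.3 mm

Rainfall = ε × PW = 0.60 × 38.8 = 23.3 mm.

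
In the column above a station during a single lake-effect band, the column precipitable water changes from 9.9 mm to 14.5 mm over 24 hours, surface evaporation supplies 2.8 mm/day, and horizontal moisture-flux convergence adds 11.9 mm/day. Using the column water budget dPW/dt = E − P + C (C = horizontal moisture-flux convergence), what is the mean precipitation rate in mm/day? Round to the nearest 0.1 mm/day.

dPW/dt = (14.5 − 9.9) mm / (24/24 day) = +4.600 mm/day.
P = E + C − dPW/dt = 2.8 + (11.9) − (+4.600) = 10.1 mm/day.

P ≈ 10.1 mm/day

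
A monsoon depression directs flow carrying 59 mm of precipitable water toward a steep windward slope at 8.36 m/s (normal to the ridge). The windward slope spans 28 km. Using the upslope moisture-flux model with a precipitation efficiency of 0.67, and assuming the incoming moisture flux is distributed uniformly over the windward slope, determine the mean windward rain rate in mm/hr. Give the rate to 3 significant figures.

R ≈ 42.5 mm/hr

Incoming column moisture flux per unit ridge length: F = V × PW = 8.36 × 59 = 493.24 mm·m/s.
Spread over the 28 km slope with efficiency ε = 0.67: R = ε·F/W = 0.67 × 493.24 / 28000 m = 1.180e-02 mm/s.
R = 1.180e-02 × 3600 = 42.5 mm/hr.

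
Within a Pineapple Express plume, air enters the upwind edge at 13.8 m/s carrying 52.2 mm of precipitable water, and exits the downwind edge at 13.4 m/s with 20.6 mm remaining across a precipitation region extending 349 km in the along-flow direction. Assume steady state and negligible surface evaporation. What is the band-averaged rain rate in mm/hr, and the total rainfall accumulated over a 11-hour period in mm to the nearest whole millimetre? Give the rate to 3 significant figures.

Column moisture flux per unit crosswind length is F = V × PW.
Inflow: F_in = 13.8 × 52.2 = 720.36 mm·m/s
Outflow: F_out = 13.4 × 20.6 = 276.04 mm·m/s
Steady-state rate R = (F_in − F_out)/L = (720.36 − 276.04) / 349000 m = 1.273e-03 mm/s.
R = 1.273e-03 × 3600 = 4.58 mm/hr.
Over 11 h: total = 4.58 × 11 = 50.38 ≈ 50 mm.

R ≈ 4.58 mm/hr; total ≈ 50 mm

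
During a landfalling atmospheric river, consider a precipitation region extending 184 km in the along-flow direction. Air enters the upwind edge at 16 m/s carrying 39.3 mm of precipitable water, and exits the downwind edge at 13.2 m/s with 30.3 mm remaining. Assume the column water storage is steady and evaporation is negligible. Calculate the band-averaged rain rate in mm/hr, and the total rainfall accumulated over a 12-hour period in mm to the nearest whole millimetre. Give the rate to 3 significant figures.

Column moisture flux per unit crosswind length is F = V × PW.
Inflow: F_in = 16 × 39.3 = 628.8 mm·m/s
Outflow: F_out = 13.2 × 30.3 = 399.96 mm·m/s
Steady-state rate R = (F_in − F_out)/L = (628.8 − 399.96) / 184000 m = 1.244e-03 mm/s.
R = 1.244e-03 × 3600 = 4.48 mm/hr.
Over 12 h: total = 4.48 × 12 = 53.76 ≈ 54 mm.

R ≈ 4.48 mm/hr; total ≈ 54 mm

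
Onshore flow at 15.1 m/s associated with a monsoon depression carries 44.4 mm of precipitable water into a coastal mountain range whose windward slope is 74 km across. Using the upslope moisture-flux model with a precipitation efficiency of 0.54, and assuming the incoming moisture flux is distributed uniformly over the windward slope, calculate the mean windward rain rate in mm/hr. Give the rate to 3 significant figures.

Incoming column moisture flux per unit ridge length: F = V × PW = 15.1 × 44.4 = 670.44 mm·m/s.
Spread over the 74 km slope with efficiency ε = 0.54: R = ε·F/W = 0.54 × 670.44 / 74000 m = 4.892e-03 mm/s.
R = 4.892e-03 × 3600 = 17.6 mm/hr.

R ≈ 17.6 mm/hr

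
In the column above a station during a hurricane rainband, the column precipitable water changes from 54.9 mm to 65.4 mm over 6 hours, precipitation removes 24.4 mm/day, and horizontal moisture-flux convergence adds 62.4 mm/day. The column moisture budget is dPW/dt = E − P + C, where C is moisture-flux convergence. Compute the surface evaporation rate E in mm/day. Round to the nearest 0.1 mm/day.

E ≈ 4.0 mm/day

dPW/dt = (65.4 − 54.9) mm / (6/24 day) = +42.000 mm/day.
E = dPW/dt + P − C = (+42.000) + 24.4 − (62.4) = 4.0 mm/day.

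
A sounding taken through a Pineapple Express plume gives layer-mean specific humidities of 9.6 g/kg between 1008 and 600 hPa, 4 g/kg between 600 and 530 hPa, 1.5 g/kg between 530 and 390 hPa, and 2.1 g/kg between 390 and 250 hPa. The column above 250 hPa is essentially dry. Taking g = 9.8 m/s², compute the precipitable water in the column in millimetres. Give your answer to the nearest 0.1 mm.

PW ≈ 48.0 mm

Precipitable water is the column-integrated vapour mass per unit area: PW = (1/g) Σ q̄ Δp, with q in kg/kg and Δp in Pa (1 kg/m² of water = 1 mm).
Layer 1008–600 hPa: Δp = 408 hPa = 40800 Pa, q̄ = 0.0096 kg/kg → 0.0096 × 40800 / 9.8 = 39.97 mm
Layer 600–530 hPa: Δp = 70 hPa = 7000 Pa, q̄ = 0.004 kg/kg → 0.004 × 7000 / 9.8 = 2.86 mm
Layer 530–390 hPa: Δp = 140 hPa = 14000 Pa, q̄ = 0.0015 kg/kg → 0.0015 × 14000 / 9.8 = 2.14 mm
Layer 390–250 hPa: Δp = 140 hPa = 14000 Pa, q̄ = 0.0021 kg/kg → 0.0021 × 14000 / 9.8 = 3.00 mm
PW = 39.97 + 2.86 + 2.14 + 3.00 = 47.97 ≈ 48.0 mm.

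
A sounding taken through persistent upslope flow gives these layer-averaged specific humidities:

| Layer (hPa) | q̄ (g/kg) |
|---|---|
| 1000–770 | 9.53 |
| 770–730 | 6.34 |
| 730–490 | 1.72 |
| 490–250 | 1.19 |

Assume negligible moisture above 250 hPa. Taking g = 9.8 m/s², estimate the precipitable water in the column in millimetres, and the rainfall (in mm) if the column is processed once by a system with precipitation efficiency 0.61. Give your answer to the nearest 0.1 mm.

Precipitable water is the column-integrated vapour mass per unit area: PW = (1/g) Σ q̄ Δp, with q in kg/kg and Δp in Pa (1 kg/m² of water = 1 mm).
Layer 1000–770 hPa: Δp = 230 hPa = 23000 Pa, q̄ = 0.00953 kg/kg → 0.00953 × 23000 / 9.8 = 22.37 mm
Layer 770–730 hPa: Δp = 40 hPa = 4000 Pa, q̄ = 0.00634 kg/kg → 0.00634 × 4000 / 9.8 = 2.59 mm
Layer 730–490 hPa: Δp = 240 hPa = 24000 Pa, q̄ = 0.00172 kg/kg → 0.00172 × 24000 / 9.8 = 4.21 mm
Layer 490–250 hPa: Δp = 240 hPa = 24000 Pa, q̄ = 0.00119 kg/kg → 0.00119 × 24000 / 9.8 = 2.91 mm
PW = 22.37 + 2.59 + 4.21 + 2.91 = 32.08 ≈ 32.1 mm.
Rainfall = ε × PW = 0.61 × 32.1 = 19.6 mm.

PW ≈ 32.1 mm; rainfall ≈ 19.6 mm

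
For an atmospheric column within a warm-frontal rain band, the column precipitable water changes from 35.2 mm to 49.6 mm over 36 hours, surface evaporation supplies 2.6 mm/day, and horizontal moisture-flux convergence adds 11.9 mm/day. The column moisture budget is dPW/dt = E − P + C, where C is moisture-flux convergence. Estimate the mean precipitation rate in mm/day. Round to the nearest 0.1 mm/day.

P ≈ 4.9 mm/day

dPW/dt = (49.6 − 35.2) mm / (36/24 day) = +9.600 mm/day.
P = E + C − dPW/dt = 2.6 + (11.9) − (+9.600) = 4.9 mm/day.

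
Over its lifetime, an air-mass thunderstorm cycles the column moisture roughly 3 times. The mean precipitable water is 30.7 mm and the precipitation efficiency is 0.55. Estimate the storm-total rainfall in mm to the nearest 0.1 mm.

Each cycle deposits ε × PW = 0.55 × 30.7 = 16.885 mm.
Over 3 cycles: 3 × 16.885 = 50.7 mm.

rainfall ≈ 50.7 mm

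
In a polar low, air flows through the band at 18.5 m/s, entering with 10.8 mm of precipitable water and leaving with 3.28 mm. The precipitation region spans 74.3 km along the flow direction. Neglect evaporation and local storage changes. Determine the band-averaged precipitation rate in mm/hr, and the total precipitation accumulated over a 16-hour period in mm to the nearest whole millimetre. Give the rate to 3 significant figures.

Column moisture flux per unit crosswind length is F = V × PW.
Inflow: F_in = 18.5 × 10.8 = 199.8 mm·m/s
Outflow: F_out = 18.5 × 3.28 = 60.68 mm·m/s
Steady-state rate R = (F_in − F_out)/L = (199.8 − 60.68) / 74300 m = 1.872e-03 mm/s.
R = 1.872e-03 × 3600 = 6.74 mm/hr.
Over 16 h: total = 6.74 × 16 = 107.84 ≈ 108 mm.

R ≈ 6.74 mm/hr; total ≈ 108 mm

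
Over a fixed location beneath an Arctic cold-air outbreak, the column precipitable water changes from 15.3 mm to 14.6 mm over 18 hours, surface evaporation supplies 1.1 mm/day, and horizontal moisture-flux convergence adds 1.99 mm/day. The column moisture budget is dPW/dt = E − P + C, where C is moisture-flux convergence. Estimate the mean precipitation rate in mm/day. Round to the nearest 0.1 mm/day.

P ≈ 4.0 mm/day

dPW/dt = (14.6 − 15.3) mm / (18/24 day) = -0.933 mm/day.
P = E + C − dPW/dt = 1.1 + (1.99) − (-0.933) = 4.0 mm/day.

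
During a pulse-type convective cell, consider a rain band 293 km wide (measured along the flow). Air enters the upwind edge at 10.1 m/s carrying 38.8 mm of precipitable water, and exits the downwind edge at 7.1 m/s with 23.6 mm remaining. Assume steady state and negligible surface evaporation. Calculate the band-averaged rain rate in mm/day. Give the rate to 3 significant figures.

Column moisture flux per unit crosswind length is F = V × PW.
Inflow: F_in = 10.1 × 38.8 = 391.88 mm·m/s
Outflow: F_out = 7.1 × 23.6 = 167.56 mm·m/s
Steady-state rate R = (F_in − F_out)/L = (391.88 − 167.56) / 293000 m = 7.656e-04 mm/s.
R = 7.656e-04 × 3600 × 24 = 66.1 mm/day.

R ≈ 66.1 mm/day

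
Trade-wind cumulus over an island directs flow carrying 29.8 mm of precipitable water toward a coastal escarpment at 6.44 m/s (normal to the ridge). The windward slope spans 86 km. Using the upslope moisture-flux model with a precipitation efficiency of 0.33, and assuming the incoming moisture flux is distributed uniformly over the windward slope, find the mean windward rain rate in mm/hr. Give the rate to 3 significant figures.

Incoming column moisture flux per unit ridge length: F = V × PW = 6.44 × 29.8 = 191.912 mm·m/s.
Spread over the 86 km slope with efficiency ε = 0.33: R = ε·F/W = 0.33 × 191.912 / 86000 m = 7.364e-04 mm/s.
R = 7.364e-04 × 3600 = 2.65 mm/hr.

R ≈ 2.65 mm/hr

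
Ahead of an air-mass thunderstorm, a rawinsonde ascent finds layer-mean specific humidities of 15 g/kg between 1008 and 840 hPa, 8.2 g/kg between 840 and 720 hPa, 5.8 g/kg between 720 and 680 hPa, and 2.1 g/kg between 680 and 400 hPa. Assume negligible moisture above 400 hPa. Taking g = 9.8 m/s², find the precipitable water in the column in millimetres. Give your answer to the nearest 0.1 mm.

Precipitable water is the column-integrated vapour mass per unit area: PW = (1/g) Σ q̄ Δp, with q in kg/kg and Δp in Pa (1 kg/m² of water = 1 mm).
Layer 1008–840 hPa: Δp = 168 hPa = 16800 Pa, q̄ = 0.015 kg/kg → 0.015 × 16800 / 9.8 = 25.71 mm
Layer 840–720 hPa: Δp = 120 hPa = 12000 Pa, q̄ = 0.0082 kg/kg → 0.0082 × 12000 / 9.8 = 10.04 mm
Layer 720–680 hPa: Δp = 40 hPa = 4000 Pa, q̄ = 0.0058 kg/kg → 0.0058 × 4000 / 9.8 = 2.37 mm
Layer 680–400 hPa: Δp = 280 hPa = 28000 Pa, q̄ = 0.0021 kg/kg → 0.0021 × 28000 / 9.8 = 6.00 mm
PW = 25.71 + 10.04 + 2.37 + 6.00 = 44.12 ≈ 44.1 mm.

PW ≈ 44.1 mm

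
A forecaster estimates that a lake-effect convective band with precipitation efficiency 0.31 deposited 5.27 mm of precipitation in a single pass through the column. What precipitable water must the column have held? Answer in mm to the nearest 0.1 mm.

PW = precipitation / ε = 5.27 / 0.31 = 17.0 mm.

PW ≈ 17.0 mm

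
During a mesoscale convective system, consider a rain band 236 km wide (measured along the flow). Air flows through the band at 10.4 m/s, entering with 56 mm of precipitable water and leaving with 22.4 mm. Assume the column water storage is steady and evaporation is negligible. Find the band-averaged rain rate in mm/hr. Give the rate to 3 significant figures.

R ≈ 5.33 mm/hr

Column moisture flux per unit crosswind length is F = V × PW.
Inflow: F_in = 10.4 × 56 = 582.4 mm·m/s
Outflow: F_out = 10.4 × 22.4 = 232.96 mm·m/s
Steady-state rate R = (F_in − F_out)/L = (582.4 − 232.96) / 236000 m = 1.481e-03 mm/s.
R = 1.481e-03 × 3600 = 5.33 mm/hr.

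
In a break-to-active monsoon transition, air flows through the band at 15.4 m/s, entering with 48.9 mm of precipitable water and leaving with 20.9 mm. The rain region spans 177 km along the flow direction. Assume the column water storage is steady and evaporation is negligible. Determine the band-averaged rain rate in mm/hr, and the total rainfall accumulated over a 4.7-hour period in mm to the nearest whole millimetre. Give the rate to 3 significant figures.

Column moisture flux per unit crosswind length is F = V × PW.
Inflow: F_in = 15.4 × 48.9 = 753.06 mm·m/s
Outflow: F_out = 15.4 × 20.9 = 321.86 mm·m/s
Steady-state rate R = (F_in − F_out)/L = (753.06 − 321.86) / 177000 m = 2.436e-03 mm/s.
R = 2.436e-03 × 3600 = 8.77 mm/hr.
Over 4.7 h: total = 8.77 × 4.7 = 41.219 ≈ 41 mm.

R ≈ 8.77 mm/hr; total ≈ 41 mm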